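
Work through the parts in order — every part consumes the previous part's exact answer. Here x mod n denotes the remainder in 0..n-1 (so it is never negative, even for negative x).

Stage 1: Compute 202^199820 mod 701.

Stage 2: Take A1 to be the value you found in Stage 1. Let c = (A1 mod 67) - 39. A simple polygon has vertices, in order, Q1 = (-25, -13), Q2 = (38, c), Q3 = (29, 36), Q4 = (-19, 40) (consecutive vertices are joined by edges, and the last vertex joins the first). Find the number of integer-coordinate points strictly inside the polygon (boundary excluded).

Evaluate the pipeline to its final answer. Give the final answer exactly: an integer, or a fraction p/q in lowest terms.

2149

Stage 1: squarings mod 701: 202^1=202, 202^2=146, 202^4=286, 202^8=480, 202^16=472, 202^32=567, 202^64=431, 202^128=697, 202^256=16, 202^512=256, 202^1024=343, 202^2048=582, 202^4096=141, 202^8192=253, 202^16384=218, 202^32768=557, 202^65536=407, 202^131072=213; 202^199820 = 202^4 * 202^8 * 202^128 * 202^1024 * 202^2048 * 202^65536 * 202^131072 = 587 (mod 701); answer 587
Stage 2: A1 = 587; c = 12; cross terms: (-25*12 - 38*-13)=194, (38*36 - 29*12)=1020, (29*40 - -19*36)=1844, (-19*-13 - -25*40)=1247; twice the area = |4305| = 4305; area = 4305/2; boundary points = 1 + 3 + 4 + 1 = 9; strictly interior points = area - boundary/2 + 1 = 2149; answer 2149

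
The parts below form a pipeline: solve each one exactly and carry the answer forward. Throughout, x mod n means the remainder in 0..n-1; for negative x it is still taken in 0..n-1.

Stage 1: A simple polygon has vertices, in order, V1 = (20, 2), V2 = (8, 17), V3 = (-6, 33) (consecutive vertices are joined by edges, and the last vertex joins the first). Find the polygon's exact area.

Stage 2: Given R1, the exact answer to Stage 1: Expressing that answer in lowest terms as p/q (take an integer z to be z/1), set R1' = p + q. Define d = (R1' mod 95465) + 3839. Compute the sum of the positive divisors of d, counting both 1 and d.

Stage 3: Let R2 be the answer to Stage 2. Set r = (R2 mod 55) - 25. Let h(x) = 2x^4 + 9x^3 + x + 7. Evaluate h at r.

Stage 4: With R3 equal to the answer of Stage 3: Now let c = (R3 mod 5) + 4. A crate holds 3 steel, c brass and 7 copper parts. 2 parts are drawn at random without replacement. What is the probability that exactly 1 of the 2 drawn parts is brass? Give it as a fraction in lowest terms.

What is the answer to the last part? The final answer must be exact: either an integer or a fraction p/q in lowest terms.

Stage 1: cross terms: (20*17 - 8*2)=324, (8*33 - -6*17)=366, (-6*2 - 20*33)=-672; twice the area = |18| = 18; area = 9; answer 9
Stage 2: R1 = 9; threaded value p + q = 10; d = 3849; 3849 = 3 * 1283; sigma = (1 + 3) * (1 + 1283) = 4 * 1284 = 5136; answer 5136
Stage 3: R2 = 5136; r = -4; 2*(-4)^4 + 9*(-4)^3 + 1*(-4)^1 + 7 = (512) + (-576) + (-4) + (7) = -61; answer -61
Stage 4: R3 = -61; c = 8; total draws C(18,2) = 153; favorable C(8,1)*C(10,1) = 80; P = 80/153; answer 80/153

80/153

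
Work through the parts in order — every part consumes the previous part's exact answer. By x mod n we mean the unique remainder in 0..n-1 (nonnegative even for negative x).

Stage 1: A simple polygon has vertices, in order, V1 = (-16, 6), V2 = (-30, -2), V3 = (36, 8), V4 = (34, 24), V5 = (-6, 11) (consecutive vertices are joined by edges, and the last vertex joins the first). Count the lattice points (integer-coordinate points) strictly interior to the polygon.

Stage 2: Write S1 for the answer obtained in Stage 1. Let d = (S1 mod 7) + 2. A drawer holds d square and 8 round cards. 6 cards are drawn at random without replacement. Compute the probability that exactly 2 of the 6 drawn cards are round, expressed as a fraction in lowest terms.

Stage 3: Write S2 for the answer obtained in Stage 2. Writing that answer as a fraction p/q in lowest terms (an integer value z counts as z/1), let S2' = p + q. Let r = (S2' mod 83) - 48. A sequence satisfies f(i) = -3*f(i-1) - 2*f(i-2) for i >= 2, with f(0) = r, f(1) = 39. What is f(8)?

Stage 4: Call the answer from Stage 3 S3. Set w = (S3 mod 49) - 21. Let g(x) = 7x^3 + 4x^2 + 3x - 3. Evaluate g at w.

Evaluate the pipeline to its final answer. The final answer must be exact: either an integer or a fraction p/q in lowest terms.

Stage 1: cross terms: (-16*-2 - -30*6)=212, (-30*8 - 36*-2)=-168, (36*24 - 34*8)=592, (34*11 - -6*24)=518, (-6*6 - -16*11)=140; twice the area = |1294| = 1294; area = 647; boundary points = 2 + 2 + 2 + 1 + 5 = 12; strictly interior points = area - boundary/2 + 1 = 642; answer 642
Stage 2: S1 = 642; d = 7; total draws C(15,6) = 5005; favorable C(8,2)*C(7,4) = 980; P = 28/143; answer 28/143
Stage 3: S2 = 28/143; threaded value p + q = 171; r = -43; f(2) = -3*(39) - 2*(-43) = -31; iterating: f(2)=-31, f(3)=15, f(4)=17, f(5)=-81, f(6)=209, f(7)=-465, f(8)=977; answer 977
Stage 4: S3 = 977; w = 25; 7*(25)^3 + 4*(25)^2 + 3*(25)^1 - 3 = (109375) + (2500) + (75) + (-3) = 111947; answer 111947

111947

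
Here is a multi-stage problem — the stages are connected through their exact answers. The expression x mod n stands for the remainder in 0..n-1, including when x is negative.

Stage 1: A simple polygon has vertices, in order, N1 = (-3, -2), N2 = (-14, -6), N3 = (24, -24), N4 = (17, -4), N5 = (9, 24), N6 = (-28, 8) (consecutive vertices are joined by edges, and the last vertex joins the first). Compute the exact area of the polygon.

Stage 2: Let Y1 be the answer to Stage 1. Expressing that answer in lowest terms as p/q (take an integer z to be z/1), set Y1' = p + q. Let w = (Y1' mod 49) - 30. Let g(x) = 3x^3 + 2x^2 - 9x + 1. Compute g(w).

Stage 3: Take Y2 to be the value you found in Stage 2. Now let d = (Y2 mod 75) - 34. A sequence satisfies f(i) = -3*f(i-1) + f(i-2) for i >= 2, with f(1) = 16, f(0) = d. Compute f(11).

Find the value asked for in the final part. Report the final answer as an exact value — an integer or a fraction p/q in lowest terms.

1278445

Stage 1: cross terms: (-3*-6 - -14*-2)=-10, (-14*-24 - 24*-6)=480, (24*-4 - 17*-24)=312, (17*24 - 9*-4)=444, (9*8 - -28*24)=744, (-28*-2 - -3*8)=80; twice the area = |2050| = 2050; area = 1025; answer 1025
Stage 2: Y1 = 1025; threaded value p + q = 1026; w = 16; 3*(16)^3 + 2*(16)^2 - 9*(16)^1 + 1 = (12288) + (512) + (-144) + (1) = 12657; answer 12657
Stage 3: Y2 = 12657; d = 23; f(2) = -3*(16) + 1*(23) = -25; iterating: f(2)=-25, f(3)=91, f(4)=-298, f(5)=985, f(6)=-3253, f(7)=10744, f(8)=-35485, f(9)=117199, f(10)=-387082, f(11)=1278445; answer 1278445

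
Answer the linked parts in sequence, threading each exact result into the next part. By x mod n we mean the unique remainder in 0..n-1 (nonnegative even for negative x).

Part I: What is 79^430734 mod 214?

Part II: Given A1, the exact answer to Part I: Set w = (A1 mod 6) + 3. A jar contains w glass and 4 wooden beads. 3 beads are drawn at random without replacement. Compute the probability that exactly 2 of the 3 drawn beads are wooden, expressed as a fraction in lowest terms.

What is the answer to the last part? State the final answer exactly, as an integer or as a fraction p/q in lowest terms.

12/55

Part I: squarings mod 214: 79^1=79, 79^2=35, 79^4=155, 79^8=57, 79^16=39, 79^32=23, 79^64=101, 79^128=143, 79^256=119, 79^512=37, 79^1024=85, 79^2048=163, 79^4096=33, 79^8192=19, 79^16384=147, 79^32768=209, 79^65536=25, 79^131072=197, 79^262144=75; 79^430734 = 79^2 * 79^4 * 79^8 * 79^128 * 79^512 * 79^4096 * 79^32768 * 79^131072 * 79^262144 = 197 (mod 214); answer 197
Part II: A1 = 197; w = 8; total draws C(12,3) = 220; favorable C(4,2)*C(8,1) = 48; P = 12/55; answer 12/55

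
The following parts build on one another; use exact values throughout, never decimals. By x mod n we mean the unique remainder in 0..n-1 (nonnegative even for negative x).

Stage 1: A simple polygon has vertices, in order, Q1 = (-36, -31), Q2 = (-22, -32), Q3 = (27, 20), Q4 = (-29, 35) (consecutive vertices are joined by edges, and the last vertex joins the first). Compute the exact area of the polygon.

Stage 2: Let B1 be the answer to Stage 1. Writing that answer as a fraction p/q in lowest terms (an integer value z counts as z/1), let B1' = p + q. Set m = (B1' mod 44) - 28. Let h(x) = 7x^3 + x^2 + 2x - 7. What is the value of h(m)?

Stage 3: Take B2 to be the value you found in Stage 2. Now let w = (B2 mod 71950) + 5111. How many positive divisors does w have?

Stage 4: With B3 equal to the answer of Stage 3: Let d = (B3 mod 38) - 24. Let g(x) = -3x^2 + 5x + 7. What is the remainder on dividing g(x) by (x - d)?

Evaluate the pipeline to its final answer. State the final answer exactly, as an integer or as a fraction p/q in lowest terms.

-485

Stage 1: cross terms: (-36*-32 - -22*-31)=470, (-22*20 - 27*-32)=424, (27*35 - -29*20)=1525, (-29*-31 - -36*35)=2159; twice the area = |4578| = 4578; area = 2289; answer 2289
Stage 2: B1 = 2289; threaded value p + q = 2290; m = -26; 7*(-26)^3 + 1*(-26)^2 + 2*(-26)^1 - 7 = (-123032) + (676) + (-52) + (-7) = -122415; answer -122415
Stage 3: B2 = -122415; w = 26596; 26596 = 2^2 * 61 * 109; number of divisors = (2+1) * (1+1) * (1+1) = 12; answer 12
Stage 4: B3 = 12; d = -12; remainder = value at the root: -3*(-12)^2 + 5*(-12)^1 + 7 = (-432) + (-60) + (7) = -485; answer -485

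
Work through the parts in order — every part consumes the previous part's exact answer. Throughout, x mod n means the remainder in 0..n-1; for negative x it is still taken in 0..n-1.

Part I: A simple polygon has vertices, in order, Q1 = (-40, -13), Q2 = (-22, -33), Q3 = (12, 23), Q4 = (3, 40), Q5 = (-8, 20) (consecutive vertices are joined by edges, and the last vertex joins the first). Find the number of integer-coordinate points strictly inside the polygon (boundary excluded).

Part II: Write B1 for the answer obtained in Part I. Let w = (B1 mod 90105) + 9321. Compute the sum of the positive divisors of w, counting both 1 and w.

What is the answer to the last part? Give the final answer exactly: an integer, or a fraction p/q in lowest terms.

Part I: cross terms: (-40*-33 - -22*-13)=1034, (-22*23 - 12*-33)=-110, (12*40 - 3*23)=411, (3*20 - -8*40)=380, (-8*-13 - -40*20)=904; twice the area = |2619| = 2619; area = 2619/2; boundary points = 2 + 2 + 1 + 1 + 1 = 7; strictly interior points = area - boundary/2 + 1 = 1307; answer 1307
Part II: B1 = 1307; w = 10628; 10628 = 2^2 * 2657; sigma = (1 + 2 + 4) * (1 + 2657) = 7 * 2658 = 18606; answer 18606

18606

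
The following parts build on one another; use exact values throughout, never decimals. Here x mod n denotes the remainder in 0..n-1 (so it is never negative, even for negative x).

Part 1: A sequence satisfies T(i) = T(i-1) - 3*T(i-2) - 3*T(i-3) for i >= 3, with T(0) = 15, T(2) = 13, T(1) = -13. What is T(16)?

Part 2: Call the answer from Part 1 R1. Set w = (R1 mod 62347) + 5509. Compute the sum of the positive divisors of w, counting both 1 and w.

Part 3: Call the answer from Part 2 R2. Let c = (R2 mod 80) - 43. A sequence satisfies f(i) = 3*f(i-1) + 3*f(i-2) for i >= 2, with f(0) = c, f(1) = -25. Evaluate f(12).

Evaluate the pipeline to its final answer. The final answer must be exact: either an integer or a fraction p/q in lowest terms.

Part 1: T(3) = 1*(13) - 3*(-13) - 3*(15) = 7; iterating: T(3)=7, T(4)=7, T(5)=-53, T(6)=-95, T(7)=43, T(8)=487, T(9)=643, T(10)=-947, T(11)=-4337, T(12)=-3425, T(13)=12427, T(14)=35713, T(15)=8707, T(16)=-135713; answer -135713
Part 2: R1 = -135713; w = 56837; 56837 = 11 * 5167; sigma = (1 + 11) * (1 + 5167) = 12 * 5168 = 62016; answer 62016
Part 3: R2 = 62016; c = -27; f(2) = 3*(-25) + 3*(-27) = -156; iterating: f(2)=-156, f(3)=-543, f(4)=-2097, f(5)=-7920, f(6)=-30051, f(7)=-113913, f(8)=-431892, f(9)=-1637415, f(10)=-6207921, f(11)=-23536008, f(12)=-89231787; answer -89231787

-89231787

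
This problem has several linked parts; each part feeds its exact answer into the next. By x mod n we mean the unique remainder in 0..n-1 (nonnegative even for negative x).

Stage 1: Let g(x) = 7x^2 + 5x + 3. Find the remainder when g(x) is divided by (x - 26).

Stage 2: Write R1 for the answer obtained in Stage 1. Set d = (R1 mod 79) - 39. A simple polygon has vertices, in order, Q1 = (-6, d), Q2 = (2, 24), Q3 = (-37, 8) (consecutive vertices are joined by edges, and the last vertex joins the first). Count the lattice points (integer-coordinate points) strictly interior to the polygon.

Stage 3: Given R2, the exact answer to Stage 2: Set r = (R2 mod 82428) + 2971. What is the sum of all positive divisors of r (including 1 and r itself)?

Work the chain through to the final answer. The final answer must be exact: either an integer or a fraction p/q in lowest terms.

Stage 1: remainder = value at the root: 7*(26)^2 + 5*(26)^1 + 3 = (4732) + (130) + (3) = 4865; answer 4865
Stage 2: R1 = 4865; d = 7; cross terms: (-6*24 - 2*7)=-158, (2*8 - -37*24)=904, (-37*7 - -6*8)=-211; twice the area = |535| = 535; area = 535/2; boundary points = 1 + 1 + 1 = 3; strictly interior points = area - boundary/2 + 1 = 267; answer 267
Stage 3: R2 = 267; r = 3238; 3238 = 2 * 1619; sigma = (1 + 2) * (1 + 1619) = 3 * 1620 = 4860; answer 4860

4860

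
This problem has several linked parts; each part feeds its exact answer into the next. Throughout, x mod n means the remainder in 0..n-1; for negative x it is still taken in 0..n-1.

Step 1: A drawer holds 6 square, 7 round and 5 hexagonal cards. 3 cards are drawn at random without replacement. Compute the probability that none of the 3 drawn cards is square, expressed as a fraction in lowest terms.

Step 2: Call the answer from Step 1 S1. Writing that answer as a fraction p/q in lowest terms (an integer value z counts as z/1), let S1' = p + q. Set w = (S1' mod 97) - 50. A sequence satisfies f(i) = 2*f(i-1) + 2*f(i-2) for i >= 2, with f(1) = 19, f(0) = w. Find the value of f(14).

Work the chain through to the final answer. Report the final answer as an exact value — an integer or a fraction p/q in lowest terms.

Step 1: total draws C(18,3) = 816; favorable C(12,3) = 220; P = 55/204; answer 55/204
Step 2: S1 = 55/204; threaded value p + q = 259; w = 15; f(2) = 2*(19) + 2*(15) = 68; iterating: f(2)=68, f(3)=174, f(4)=484, f(5)=1316, f(6)=3600, f(7)=9832, f(8)=26864, f(9)=73392, f(10)=200512, f(11)=547808, f(12)=1496640, f(13)=4088896, f(14)=11171072; answer 11171072

11171072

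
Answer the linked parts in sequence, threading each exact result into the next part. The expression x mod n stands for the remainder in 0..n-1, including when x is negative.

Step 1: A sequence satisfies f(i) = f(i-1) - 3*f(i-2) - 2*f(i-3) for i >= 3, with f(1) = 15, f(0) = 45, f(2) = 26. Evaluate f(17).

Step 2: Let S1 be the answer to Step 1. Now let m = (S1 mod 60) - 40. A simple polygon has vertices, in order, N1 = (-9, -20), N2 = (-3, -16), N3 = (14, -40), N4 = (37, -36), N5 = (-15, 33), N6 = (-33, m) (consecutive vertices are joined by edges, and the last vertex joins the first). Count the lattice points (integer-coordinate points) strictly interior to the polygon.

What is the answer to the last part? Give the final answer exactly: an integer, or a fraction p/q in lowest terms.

Step 1: f(3) = 1*(26) - 3*(15) - 2*(45) = -109; iterating: f(3)=-109, f(4)=-217, f(5)=58, f(6)=927, f(7)=1187, f(8)=-1710, f(9)=-7125, f(10)=-4369, f(11)=20426, f(12)=47783, f(13)=-4757, f(14)=-188958, f(15)=-270253, f(16)=306135, f(17)=1494810; answer 1494810
Step 2: S1 = 1494810; m = -10; cross terms: (-9*-16 - -3*-20)=84, (-3*-40 - 14*-16)=344, (14*-36 - 37*-40)=976, (37*33 - -15*-36)=681, (-15*-10 - -33*33)=1239, (-33*-20 - -9*-10)=570; twice the area = |3894| = 3894; area = 1947; boundary points = 2 + 1 + 1 + 1 + 1 + 2 = 8; strictly interior points = area - boundary/2 + 1 = 1944; answer 1944

1944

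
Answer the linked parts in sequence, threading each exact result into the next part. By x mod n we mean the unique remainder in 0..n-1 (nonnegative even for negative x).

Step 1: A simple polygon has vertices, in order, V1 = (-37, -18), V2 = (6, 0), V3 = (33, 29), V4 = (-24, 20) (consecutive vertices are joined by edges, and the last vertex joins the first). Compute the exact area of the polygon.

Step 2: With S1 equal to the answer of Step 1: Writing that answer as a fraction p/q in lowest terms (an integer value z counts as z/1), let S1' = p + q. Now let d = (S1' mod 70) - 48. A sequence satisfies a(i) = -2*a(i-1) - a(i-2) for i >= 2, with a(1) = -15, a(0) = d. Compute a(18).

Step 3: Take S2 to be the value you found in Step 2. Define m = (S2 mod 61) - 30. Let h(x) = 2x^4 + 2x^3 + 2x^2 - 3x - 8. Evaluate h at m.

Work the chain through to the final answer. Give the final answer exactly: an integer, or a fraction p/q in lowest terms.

448242

Step 1: cross terms: (-37*0 - 6*-18)=108, (6*29 - 33*0)=174, (33*20 - -24*29)=1356, (-24*-18 - -37*20)=1172; twice the area = |2810| = 2810; area = 1405; answer 1405
Step 2: S1 = 1405; threaded value p + q = 1406; d = -42; a(2) = -2*(-15) - 1*(-42) = 72; iterating: a(2)=72, a(3)=-129, a(4)=186, a(5)=-243, a(6)=300, a(7)=-357, a(8)=414, a(9)=-471, a(10)=528, a(11)=-585, a(12)=642, a(13)=-699, a(14)=756, a(15)=-813, a(16)=870, a(17)=-927, a(18)=984; answer 984
Step 3: S2 = 984; m = -22; 2*(-22)^4 + 2*(-22)^3 + 2*(-22)^2 - 3*(-22)^1 - 8 = (468512) + (-21296) + (968) + (66) + (-8) = 448242; answer 448242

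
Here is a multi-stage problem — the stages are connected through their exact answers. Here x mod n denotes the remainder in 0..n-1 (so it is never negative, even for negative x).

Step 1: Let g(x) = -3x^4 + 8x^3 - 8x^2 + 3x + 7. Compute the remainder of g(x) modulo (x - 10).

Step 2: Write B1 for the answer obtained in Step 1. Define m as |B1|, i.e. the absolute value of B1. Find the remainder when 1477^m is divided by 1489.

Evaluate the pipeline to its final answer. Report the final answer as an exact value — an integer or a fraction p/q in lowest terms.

Step 1: remainder = value at the root: -3*(10)^4 + 8*(10)^3 - 8*(10)^2 + 3*(10)^1 + 7 = (-30000) + (8000) + (-800) + (30) + (7) = -22763; answer -22763
Step 2: B1 = -22763; m = 22763; squarings mod 1489: 1477^1=1477, 1477^2=144, 1477^4=1379, 1477^8=188, 1477^16=1097, 1477^32=297, 1477^64=358, 1477^128=110, 1477^256=188, 1477^512=1097, 1477^1024=297, 1477^2048=358, 1477^4096=110, 1477^8192=188, 1477^16384=1097; 1477^22763 = 1477^1 * 1477^2 * 1477^8 * 1477^32 * 1477^64 * 1477^128 * 1477^2048 * 1477^4096 * 1477^16384 = 149 (mod 1489); answer 149

149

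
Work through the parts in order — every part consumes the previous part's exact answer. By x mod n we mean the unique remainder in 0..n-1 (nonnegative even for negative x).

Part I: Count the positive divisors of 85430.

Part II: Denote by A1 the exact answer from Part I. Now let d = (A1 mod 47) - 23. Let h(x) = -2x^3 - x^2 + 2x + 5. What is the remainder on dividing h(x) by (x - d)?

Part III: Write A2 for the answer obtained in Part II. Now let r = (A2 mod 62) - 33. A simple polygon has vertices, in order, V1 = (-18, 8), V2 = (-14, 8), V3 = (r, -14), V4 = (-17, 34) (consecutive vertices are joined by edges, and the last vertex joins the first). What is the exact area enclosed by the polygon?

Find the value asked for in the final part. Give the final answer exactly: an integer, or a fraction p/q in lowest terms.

Part I: 85430 = 2 * 5 * 8543; number of divisors = (1+1) * (1+1) * (1+1) = 8; answer 8
Part II: A1 = 8; d = -15; remainder = value at the root: -2*(-15)^3 - 1*(-15)^2 + 2*(-15)^1 + 5 = (6750) + (-225) + (-30) + (5) = 6500; answer 6500
Part III: A2 = 6500; r = 19; cross terms: (-18*8 - -14*8)=-32, (-14*-14 - 19*8)=44, (19*34 - -17*-14)=408, (-17*8 - -18*34)=476; twice the area = |896| = 896; area = 448; answer 448

448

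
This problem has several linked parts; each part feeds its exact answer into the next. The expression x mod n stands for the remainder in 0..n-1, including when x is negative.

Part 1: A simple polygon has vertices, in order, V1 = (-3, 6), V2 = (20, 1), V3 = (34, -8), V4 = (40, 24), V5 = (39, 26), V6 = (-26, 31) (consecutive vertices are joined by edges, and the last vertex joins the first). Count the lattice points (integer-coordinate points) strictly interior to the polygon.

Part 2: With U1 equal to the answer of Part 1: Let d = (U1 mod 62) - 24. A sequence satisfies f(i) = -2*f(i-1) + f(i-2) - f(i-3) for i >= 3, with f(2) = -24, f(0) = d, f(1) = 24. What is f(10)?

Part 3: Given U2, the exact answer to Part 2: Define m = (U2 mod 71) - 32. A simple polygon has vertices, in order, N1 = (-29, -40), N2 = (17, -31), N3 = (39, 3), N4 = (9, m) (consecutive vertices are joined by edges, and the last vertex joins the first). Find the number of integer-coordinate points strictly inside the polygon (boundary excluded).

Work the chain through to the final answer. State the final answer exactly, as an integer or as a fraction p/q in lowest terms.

1904

Part 1: cross terms: (-3*1 - 20*6)=-123, (20*-8 - 34*1)=-194, (34*24 - 40*-8)=1136, (40*26 - 39*24)=104, (39*31 - -26*26)=1885, (-26*6 - -3*31)=-63; twice the area = |2745| = 2745; area = 2745/2; boundary points = 1 + 1 + 2 + 1 + 5 + 1 = 11; strictly interior points = area - boundary/2 + 1 = 1368; answer 1368
Part 2: U1 = 1368; d = -20; f(3) = -2*(-24) + 1*(24) - 1*(-20) = 92; iterating: f(3)=92, f(4)=-232, f(5)=580, f(6)=-1484, f(7)=3780, f(8)=-9624, f(9)=24512, f(10)=-62428; answer -62428
Part 3: U2 = -62428; m = 20; cross terms: (-29*-31 - 17*-40)=1579, (17*3 - 39*-31)=1260, (39*20 - 9*3)=753, (9*-40 - -29*20)=220; twice the area = |3812| = 3812; area = 1906; boundary points = 1 + 2 + 1 + 2 = 6; strictly interior points = area - boundary/2 + 1 = 1904; answer 1904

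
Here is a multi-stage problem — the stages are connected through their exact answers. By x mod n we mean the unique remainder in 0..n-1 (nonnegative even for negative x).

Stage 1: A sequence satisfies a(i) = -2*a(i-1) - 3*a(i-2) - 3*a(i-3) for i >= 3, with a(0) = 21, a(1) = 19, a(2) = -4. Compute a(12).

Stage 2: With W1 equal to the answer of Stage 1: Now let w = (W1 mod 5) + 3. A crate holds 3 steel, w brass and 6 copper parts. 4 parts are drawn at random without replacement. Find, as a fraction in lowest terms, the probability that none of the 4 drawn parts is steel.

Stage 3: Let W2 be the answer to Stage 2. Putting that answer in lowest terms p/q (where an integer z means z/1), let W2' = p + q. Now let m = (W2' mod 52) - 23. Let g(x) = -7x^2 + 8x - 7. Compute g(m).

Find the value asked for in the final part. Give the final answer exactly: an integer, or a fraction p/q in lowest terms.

Stage 1: a(3) = -2*(-4) - 3*(19) - 3*(21) = -112; iterating: a(3)=-112, a(4)=179, a(5)=-10, a(6)=-181, a(7)=-145, a(8)=863, a(9)=-748, a(10)=-658, a(11)=971, a(12)=2276; answer 2276
Stage 2: W1 = 2276; w = 4; total draws C(13,4) = 715; favorable C(10,4) = 210; P = 42/143; answer 42/143
Stage 3: W2 = 42/143; threaded value p + q = 185; m = 6; -7*(6)^2 + 8*(6)^1 - 7 = (-252) + (48) + (-7) = -211; answer -211

-211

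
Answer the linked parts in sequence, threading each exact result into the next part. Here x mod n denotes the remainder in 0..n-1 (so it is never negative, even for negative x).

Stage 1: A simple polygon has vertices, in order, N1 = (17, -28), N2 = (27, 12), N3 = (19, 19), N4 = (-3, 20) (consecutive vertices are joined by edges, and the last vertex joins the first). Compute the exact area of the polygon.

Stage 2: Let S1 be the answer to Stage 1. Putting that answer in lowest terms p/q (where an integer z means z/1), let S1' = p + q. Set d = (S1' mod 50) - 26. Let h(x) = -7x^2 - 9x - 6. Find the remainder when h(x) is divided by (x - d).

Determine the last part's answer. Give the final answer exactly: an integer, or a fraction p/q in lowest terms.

Stage 1: cross terms: (17*12 - 27*-28)=960, (27*19 - 19*12)=285, (19*20 - -3*19)=437, (-3*-28 - 17*20)=-256; twice the area = |1426| = 1426; area = 713; answer 713
Stage 2: S1 = 713; threaded value p + q = 714; d = -12; remainder = value at the root: -7*(-12)^2 - 9*(-12)^1 - 6 = (-1008) + (108) + (-6) = -906; answer -906

-906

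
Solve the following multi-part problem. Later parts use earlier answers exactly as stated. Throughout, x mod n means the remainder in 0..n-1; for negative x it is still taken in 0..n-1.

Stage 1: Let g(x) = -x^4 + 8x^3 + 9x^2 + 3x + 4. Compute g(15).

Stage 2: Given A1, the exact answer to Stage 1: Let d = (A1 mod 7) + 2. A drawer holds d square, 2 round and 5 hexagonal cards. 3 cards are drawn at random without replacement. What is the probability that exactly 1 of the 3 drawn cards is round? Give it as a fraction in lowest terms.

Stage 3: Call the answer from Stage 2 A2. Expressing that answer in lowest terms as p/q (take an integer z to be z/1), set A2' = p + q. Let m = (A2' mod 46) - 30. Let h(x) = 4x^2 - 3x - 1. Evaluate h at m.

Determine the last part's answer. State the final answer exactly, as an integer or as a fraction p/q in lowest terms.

26

Stage 1: -1*(15)^4 + 8*(15)^3 + 9*(15)^2 + 3*(15)^1 + 4 = (-50625) + (27000) + (2025) + (45) + (4) = -21551; answer -21551
Stage 2: A1 = -21551; d = 4; total draws C(11,3) = 165; favorable C(2,1)*C(9,2) = 72; P = 24/55; answer 24/55
Stage 3: A2 = 24/55; threaded value p + q = 79; m = 3; 4*(3)^2 - 3*(3)^1 - 1 = (36) + (-9) + (-1) = 26; answer 26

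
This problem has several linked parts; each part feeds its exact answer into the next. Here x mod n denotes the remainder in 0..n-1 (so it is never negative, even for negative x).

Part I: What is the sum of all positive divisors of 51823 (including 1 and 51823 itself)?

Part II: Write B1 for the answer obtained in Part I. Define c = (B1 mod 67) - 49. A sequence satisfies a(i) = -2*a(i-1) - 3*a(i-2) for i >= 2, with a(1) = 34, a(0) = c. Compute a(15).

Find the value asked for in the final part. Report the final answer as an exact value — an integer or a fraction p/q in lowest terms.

59200

Part I: 51823 = 29 * 1787; sigma = (1 + 29) * (1 + 1787) = 30 * 1788 = 53640; answer 53640
Part II: B1 = 53640; c = -9; a(2) = -2*(34) - 3*(-9) = -41; iterating: a(2)=-41, a(3)=-20, a(4)=163, a(5)=-266, a(6)=43, a(7)=712, a(8)=-1553, a(9)=970, a(10)=2719, a(11)=-8348, a(12)=8539, a(13)=7966, a(14)=-41549, a(15)=59200; answer 59200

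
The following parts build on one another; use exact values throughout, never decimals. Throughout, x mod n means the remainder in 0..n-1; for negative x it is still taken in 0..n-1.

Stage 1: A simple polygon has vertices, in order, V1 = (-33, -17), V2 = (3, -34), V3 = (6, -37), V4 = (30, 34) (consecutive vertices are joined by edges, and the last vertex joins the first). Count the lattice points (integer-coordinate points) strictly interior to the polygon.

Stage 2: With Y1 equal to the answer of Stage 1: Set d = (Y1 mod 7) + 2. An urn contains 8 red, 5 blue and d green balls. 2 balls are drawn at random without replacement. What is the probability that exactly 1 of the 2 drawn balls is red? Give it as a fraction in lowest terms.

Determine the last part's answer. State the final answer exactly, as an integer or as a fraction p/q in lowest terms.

88/171

Stage 1: cross terms: (-33*-34 - 3*-17)=1173, (3*-37 - 6*-34)=93, (6*34 - 30*-37)=1314, (30*-17 - -33*34)=612; twice the area = |3192| = 3192; area = 1596; boundary points = 1 + 3 + 1 + 3 = 8; strictly interior points = area - boundary/2 + 1 = 1593; answer 1593
Stage 2: Y1 = 1593; d = 6; total draws C(19,2) = 171; favorable C(8,1)*C(11,1) = 88; P = 88/171; answer 88/171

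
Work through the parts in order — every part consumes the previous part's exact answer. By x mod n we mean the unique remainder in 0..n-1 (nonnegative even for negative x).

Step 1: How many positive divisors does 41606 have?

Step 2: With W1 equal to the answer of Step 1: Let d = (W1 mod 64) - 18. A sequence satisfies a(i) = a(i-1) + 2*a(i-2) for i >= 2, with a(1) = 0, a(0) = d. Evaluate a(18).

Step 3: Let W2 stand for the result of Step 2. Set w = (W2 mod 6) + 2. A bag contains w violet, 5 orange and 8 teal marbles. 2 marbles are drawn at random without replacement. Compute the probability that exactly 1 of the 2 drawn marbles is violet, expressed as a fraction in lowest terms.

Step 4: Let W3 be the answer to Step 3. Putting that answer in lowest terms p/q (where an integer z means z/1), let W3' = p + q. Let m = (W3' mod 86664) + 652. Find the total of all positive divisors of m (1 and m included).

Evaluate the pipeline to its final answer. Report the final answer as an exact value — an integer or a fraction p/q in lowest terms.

936

Step 1: 41606 = 2 * 71 * 293; number of divisors = (1+1) * (1+1) * (1+1) = 8; answer 8
Step 2: W1 = 8; d = -10; a(2) = 1*(0) + 2*(-10) = -20; iterating: a(2)=-20, a(3)=-20, a(4)=-60, a(5)=-100, a(6)=-220, a(7)=-420, a(8)=-860, a(9)=-1700, a(10)=-3420, a(11)=-6820, a(12)=-13660, a(13)=-27300, a(14)=-54620, a(15)=-109220, a(16)=-218460, a(17)=-436900, a(18)=-873820; answer -873820
Step 3: W2 = -873820; w = 4; total draws C(17,2) = 136; favorable C(4,1)*C(13,1) = 52; P = 13/34; answer 13/34
Step 4: W3 = 13/34; threaded value p + q = 47; m = 699; 699 = 3 * 233; sigma = (1 + 3) * (1 + 233) = 4 * 234 = 936; answer 936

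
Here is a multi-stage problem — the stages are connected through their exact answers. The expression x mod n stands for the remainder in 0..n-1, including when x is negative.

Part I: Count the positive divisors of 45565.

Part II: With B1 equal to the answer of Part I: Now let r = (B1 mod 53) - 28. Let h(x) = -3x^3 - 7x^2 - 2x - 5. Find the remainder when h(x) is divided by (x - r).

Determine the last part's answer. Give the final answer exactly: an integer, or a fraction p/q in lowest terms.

21235

Part I: 45565 = 5 * 13 * 701; number of divisors = (1+1) * (1+1) * (1+1) = 8; answer 8
Part II: B1 = 8; r = -20; remainder = value at the root: -3*(-20)^3 - 7*(-20)^2 - 2*(-20)^1 - 5 = (24000) + (-2800) + (40) + (-5) = 21235; answer 21235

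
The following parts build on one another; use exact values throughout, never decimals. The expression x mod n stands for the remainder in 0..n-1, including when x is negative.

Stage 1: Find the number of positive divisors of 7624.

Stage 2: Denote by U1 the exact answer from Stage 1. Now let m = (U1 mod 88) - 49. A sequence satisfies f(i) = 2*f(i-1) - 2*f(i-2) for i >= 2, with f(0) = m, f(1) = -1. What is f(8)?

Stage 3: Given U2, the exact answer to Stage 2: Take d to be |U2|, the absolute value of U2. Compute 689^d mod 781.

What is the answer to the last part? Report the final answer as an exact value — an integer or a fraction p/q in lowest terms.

191

Stage 1: 7624 = 2^3 * 953; number of divisors = (3+1) * (1+1) = 8; answer 8
Stage 2: U1 = 8; m = -41; f(2) = 2*(-1) - 2*(-41) = 80; iterating: f(2)=80, f(3)=162, f(4)=164, f(5)=4, f(6)=-320, f(7)=-648, f(8)=-656; answer -656
Stage 3: U2 = -656; d = 656; squarings mod 781: 689^1=689, 689^2=654, 689^4=509, 689^8=570, 689^16=4, 689^32=16, 689^64=256, 689^128=713, 689^256=719, 689^512=720; 689^656 = 689^16 * 689^128 * 689^512 = 191 (mod 781); answer 191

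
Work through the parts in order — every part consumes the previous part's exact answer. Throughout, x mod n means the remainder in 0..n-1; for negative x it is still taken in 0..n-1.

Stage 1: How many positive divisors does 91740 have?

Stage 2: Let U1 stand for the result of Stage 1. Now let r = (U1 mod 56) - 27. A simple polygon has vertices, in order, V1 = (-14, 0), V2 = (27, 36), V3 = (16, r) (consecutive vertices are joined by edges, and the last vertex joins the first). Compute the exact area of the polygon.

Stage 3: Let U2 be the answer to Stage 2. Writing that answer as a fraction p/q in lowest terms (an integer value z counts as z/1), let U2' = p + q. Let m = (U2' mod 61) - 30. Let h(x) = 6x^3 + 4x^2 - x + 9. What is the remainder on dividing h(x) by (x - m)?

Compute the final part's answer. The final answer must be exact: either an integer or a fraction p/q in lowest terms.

Stage 1: 91740 = 2^2 * 3 * 5 * 11 * 139; number of divisors = (2+1) * (1+1) * (1+1) * (1+1) * (1+1) = 48; answer 48
Stage 2: U1 = 48; r = 21; cross terms: (-14*36 - 27*0)=-504, (27*21 - 16*36)=-9, (16*0 - -14*21)=294; twice the area = |-219| = 219; area = 219/2; answer 219/2
Stage 3: U2 = 219/2; threaded value p + q = 221; m = 8; remainder = value at the root: 6*(8)^3 + 4*(8)^2 - 1*(8)^1 + 9 = (3072) + (256) + (-8) + (9) = 3329; answer 3329

3329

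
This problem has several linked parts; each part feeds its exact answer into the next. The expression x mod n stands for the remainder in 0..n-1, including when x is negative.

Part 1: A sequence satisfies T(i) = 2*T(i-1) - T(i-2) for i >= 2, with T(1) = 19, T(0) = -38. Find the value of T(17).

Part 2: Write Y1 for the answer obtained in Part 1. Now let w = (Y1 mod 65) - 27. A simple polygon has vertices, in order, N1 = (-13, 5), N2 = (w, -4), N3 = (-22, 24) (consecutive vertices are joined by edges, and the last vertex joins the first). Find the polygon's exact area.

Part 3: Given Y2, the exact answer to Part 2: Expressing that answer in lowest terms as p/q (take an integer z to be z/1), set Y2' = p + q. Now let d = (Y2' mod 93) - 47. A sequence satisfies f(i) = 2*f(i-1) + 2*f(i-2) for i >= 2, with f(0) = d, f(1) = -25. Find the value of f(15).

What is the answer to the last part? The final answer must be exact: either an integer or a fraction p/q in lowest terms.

-40353920

Part 1: T(2) = 2*(19) - 1*(-38) = 76; iterating: T(2)=76, T(3)=133, T(4)=190, T(5)=247, T(6)=304, T(7)=361, T(8)=418, T(9)=475, T(10)=532, T(11)=589, T(12)=646, T(13)=703, T(14)=760, T(15)=817, T(16)=874, T(17)=931; answer 931
Part 2: Y1 = 931; w = -6; cross terms: (-13*-4 - -6*5)=82, (-6*24 - -22*-4)=-232, (-22*5 - -13*24)=202; twice the area = |52| = 52; area = 26; answer 26
Part 3: Y2 = 26; threaded value p + q = 27; d = -20; f(2) = 2*(-25) + 2*(-20) = -90; iterating: f(2)=-90, f(3)=-230, f(4)=-640, f(5)=-1740, f(6)=-4760, f(7)=-13000, f(8)=-35520, f(9)=-97040, f(10)=-265120, f(11)=-724320, f(12)=-1978880, f(13)=-5406400, f(14)=-14770560, f(15)=-40353920; answer -40353920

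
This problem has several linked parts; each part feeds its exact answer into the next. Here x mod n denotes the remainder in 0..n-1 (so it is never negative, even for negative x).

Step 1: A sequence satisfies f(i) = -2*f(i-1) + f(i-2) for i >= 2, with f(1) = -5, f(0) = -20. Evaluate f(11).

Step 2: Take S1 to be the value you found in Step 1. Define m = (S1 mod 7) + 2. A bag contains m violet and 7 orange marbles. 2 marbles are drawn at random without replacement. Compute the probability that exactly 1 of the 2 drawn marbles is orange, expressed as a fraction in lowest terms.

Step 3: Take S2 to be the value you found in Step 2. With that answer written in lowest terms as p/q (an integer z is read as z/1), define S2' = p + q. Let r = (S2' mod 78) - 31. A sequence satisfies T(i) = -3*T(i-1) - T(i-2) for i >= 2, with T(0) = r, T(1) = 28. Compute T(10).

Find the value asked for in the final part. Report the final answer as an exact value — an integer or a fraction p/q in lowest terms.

Step 1: f(2) = -2*(-5) + 1*(-20) = -10; iterating: f(2)=-10, f(3)=15, f(4)=-40, f(5)=95, f(6)=-230, f(7)=555, f(8)=-1340, f(9)=3235, f(10)=-7810, f(11)=18855; answer 18855
Step 2: S1 = 18855; m = 6; total draws C(13,2) = 78; favorable C(7,1)*C(6,1) = 42; P = 7/13; answer 7/13
Step 3: S2 = 7/13; threaded value p + q = 20; r = -11; T(2) = -3*(28) - 1*(-11) = -73; iterating: T(2)=-73, T(3)=191, T(4)=-500, T(5)=1309, T(6)=-3427, T(7)=8972, T(8)=-23489, T(9)=61495, T(10)=-160996; answer -160996

-160996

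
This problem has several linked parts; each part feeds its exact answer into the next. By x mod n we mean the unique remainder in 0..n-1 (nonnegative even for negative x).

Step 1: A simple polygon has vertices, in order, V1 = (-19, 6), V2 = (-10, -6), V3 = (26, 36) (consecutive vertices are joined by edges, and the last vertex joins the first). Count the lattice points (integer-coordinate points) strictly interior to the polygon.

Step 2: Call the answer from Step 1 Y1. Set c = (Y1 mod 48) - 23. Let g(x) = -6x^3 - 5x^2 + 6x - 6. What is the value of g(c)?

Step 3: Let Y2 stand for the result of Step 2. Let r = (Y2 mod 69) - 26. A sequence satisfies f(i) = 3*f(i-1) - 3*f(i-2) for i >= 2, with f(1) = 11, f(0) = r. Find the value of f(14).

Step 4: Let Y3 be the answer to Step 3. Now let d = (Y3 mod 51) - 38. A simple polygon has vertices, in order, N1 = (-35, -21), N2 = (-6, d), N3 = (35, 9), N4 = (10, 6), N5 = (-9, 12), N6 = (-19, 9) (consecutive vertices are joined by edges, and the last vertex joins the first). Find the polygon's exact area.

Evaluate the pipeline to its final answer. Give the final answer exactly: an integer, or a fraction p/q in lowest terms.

Step 1: cross terms: (-19*-6 - -10*6)=174, (-10*36 - 26*-6)=-204, (26*6 - -19*36)=840; twice the area = |810| = 810; area = 405; boundary points = 3 + 6 + 15 = 24; strictly interior points = area - boundary/2 + 1 = 394; answer 394
Step 2: Y1 = 394; c = -13; -6*(-13)^3 - 5*(-13)^2 + 6*(-13)^1 - 6 = (13182) + (-845) + (-78) + (-6) = 12253; answer 12253
Step 3: Y2 = 12253; r = 14; f(2) = 3*(11) - 3*(14) = -9; iterating: f(2)=-9, f(3)=-60, f(4)=-153, f(5)=-279, f(6)=-378, f(7)=-297, f(8)=243, f(9)=1620, f(10)=4131, f(11)=7533, f(12)=10206, f(13)=8019, f(14)=-6561; answer -6561
Step 4: Y3 = -6561; d = -20; cross terms: (-35*-20 - -6*-21)=574, (-6*9 - 35*-20)=646, (35*6 - 10*9)=120, (10*12 - -9*6)=174, (-9*9 - -19*12)=147, (-19*-21 - -35*9)=714; twice the area = |2375| = 2375; area = 2375/2; answer 2375/2

2375/2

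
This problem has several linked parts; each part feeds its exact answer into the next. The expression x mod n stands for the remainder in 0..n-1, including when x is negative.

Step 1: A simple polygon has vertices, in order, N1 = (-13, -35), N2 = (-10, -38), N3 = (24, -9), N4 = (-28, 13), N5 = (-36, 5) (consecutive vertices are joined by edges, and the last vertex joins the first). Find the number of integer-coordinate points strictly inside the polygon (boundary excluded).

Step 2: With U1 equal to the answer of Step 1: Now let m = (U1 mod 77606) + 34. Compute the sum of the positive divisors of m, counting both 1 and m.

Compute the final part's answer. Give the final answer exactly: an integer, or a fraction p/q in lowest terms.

Step 1: cross terms: (-13*-38 - -10*-35)=144, (-10*-9 - 24*-38)=1002, (24*13 - -28*-9)=60, (-28*5 - -36*13)=328, (-36*-35 - -13*5)=1325; twice the area = |2859| = 2859; area = 2859/2; boundary points = 3 + 1 + 2 + 8 + 1 = 15; strictly interior points = area - boundary/2 + 1 = 1423; answer 1423
Step 2: U1 = 1423; m = 1457; 1457 = 31 * 47; sigma = (1 + 31) * (1 + 47) = 32 * 48 = 1536; answer 1536

1536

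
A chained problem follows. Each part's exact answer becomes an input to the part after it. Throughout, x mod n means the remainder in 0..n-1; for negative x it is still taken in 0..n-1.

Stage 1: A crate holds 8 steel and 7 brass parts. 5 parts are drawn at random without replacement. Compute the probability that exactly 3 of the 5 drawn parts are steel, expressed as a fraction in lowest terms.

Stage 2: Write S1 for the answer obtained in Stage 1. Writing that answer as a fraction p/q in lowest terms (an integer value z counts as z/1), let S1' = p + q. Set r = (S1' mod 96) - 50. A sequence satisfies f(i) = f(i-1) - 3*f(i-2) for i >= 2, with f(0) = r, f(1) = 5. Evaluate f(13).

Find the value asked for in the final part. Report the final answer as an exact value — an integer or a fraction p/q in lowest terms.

Stage 1: total draws C(15,5) = 3003; favorable C(8,3)*C(7,2) = 1176; P = 56/143; answer 56/143
Stage 2: S1 = 56/143; threaded value p + q = 199; r = -43; f(2) = 1*(5) - 3*(-43) = 134; iterating: f(2)=134, f(3)=119, f(4)=-283, f(5)=-640, f(6)=209, f(7)=2129, f(8)=1502, f(9)=-4885, f(10)=-9391, f(11)=5264, f(12)=33437, f(13)=17645; answer 17645

17645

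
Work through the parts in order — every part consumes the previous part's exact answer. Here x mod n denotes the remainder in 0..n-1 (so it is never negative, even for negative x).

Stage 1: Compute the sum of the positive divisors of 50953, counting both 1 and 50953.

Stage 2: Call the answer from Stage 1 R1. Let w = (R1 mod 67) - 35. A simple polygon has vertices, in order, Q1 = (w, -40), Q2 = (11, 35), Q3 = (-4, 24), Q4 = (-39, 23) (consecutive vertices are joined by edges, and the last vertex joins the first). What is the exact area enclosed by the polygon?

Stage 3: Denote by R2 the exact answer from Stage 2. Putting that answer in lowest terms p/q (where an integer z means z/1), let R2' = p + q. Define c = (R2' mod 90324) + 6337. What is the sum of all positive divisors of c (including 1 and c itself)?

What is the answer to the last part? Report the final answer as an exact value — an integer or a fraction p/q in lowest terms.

Stage 1: 50953 = 7 * 29 * 251; sigma = (1 + 7) * (1 + 29) * (1 + 251) = 8 * 30 * 252 = 60480; answer 60480
Stage 2: R1 = 60480; w = 11; cross terms: (11*35 - 11*-40)=825, (11*24 - -4*35)=404, (-4*23 - -39*24)=844, (-39*-40 - 11*23)=1307; twice the area = |3380| = 3380; area = 1690; answer 1690
Stage 3: R2 = 1690; threaded value p + q = 1691; c = 8028; 8028 = 2^2 * 3^2 * 223; sigma = (1 + 2 + 4) * (1 + 3 + 9) * (1 + 223) = 7 * 13 * 224 = 20384; answer 20384

20384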